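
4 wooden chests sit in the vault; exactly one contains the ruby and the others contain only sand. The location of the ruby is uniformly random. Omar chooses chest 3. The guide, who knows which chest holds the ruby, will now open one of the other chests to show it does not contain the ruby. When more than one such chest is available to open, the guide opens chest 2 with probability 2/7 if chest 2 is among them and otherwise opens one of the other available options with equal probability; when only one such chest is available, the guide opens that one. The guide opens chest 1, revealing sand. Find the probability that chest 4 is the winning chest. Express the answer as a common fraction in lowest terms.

5/11

Apply Bayes' rule, conditioning on where the ruby actually is.
If it is in chest 1 (prior 1/4): the guide opened chest 1, so this case is ruled out; weight (1/4)·0 = 0.
If it is in chest 2 (prior 1/4): chest 2 holds the prize so is unavailable; the guide chooses uniformly among the 2 others, probability 1/2; weight (1/4)·(1/2) = 1/8.
If it is in chest 3 (prior 1/4): chest 2 is available but not opened; chest 1 gets probability (1 − 2/7)/2 = 5/14; weight (1/4)·(5/14) = 5/56.
If it is in chest 4 (prior 1/4): chest 2 is available but not opened, probability 5/7; weight (1/4)·(5/7) = 5/28.
The weights sum to 11/28.
So P(the ruby in chest 4 | the guide opened chest 1) = (5/28) / (11/28) = 5/11.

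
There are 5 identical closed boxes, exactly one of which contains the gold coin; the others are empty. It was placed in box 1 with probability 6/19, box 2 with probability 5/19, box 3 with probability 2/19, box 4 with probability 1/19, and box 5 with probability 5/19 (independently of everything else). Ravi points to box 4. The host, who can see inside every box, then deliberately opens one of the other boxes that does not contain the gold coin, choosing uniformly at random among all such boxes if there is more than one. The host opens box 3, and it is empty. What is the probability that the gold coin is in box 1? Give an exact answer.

Condition on the true location of the gold coin.
If it is in box 1 (prior 6/19): the host has 3 equally likely choices, so probability 1/3; weight (6/19)·(1/3) = 2/19.
If it is in either of boxes 2 and 5 (prior 5/19 each): the host has 3 equally likely choices, so probability 1/3; weight (5/19)·(1/3) = 5/57 each.
If it is in box 3 (prior 2/19): the host opened box 3, so this case is ruled out; weight (2/19)·0 = 0.
If it is in box 4 (prior 1/19): the host has 4 equally likely choices, so probability 1/4; weight (1/19)·(1/4) = 1/76.
The weights sum to 67/228.
So P(the gold coin in box 1 | the host opened box 3) = (2/19) / (67/228) = 24/67.

24/67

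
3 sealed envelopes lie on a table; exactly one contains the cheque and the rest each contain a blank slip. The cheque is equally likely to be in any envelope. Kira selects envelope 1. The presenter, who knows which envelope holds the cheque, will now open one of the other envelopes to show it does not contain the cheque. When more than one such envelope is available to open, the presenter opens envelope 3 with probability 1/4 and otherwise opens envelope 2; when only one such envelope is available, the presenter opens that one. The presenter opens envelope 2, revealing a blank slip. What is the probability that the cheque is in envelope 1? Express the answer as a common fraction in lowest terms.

Consider each possible location of the cheque in turn.
If it is in envelope 1 (prior 1/3): envelope 3 is available but not opened, probability 3/4; weight (1/3)·(3/4) = 1/4.
If it is in envelope 2 (prior 1/3): the presenter opened envelope 2, so this case is ruled out; weight (1/3)·0 = 0.
If it is in envelope 3 (prior 1/3): only envelope 2 is available, probability 1; weight (1/3)·1 = 1/3.
The weights sum to 7/12.
So P(the cheque in envelope 1 | the presenter opened envelope 2) = (1/4) / (7/12) = 3/7.

3/7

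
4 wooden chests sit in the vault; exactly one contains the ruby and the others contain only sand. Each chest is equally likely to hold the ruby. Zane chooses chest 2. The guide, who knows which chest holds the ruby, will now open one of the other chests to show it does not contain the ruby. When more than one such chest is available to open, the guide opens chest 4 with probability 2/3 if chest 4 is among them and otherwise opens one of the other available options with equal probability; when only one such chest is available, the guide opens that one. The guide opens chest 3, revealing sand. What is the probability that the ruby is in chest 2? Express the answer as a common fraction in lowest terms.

1/6

Condition on the true location of the ruby.
If it is in chest 1 (prior 1/4): chest 4 is available but not opened, probability 1/3; weight (1/4)·(1/3) = 1/12.
If it is in chest 2 (prior 1/4): chest 4 is available but not opened; chest 3 gets probability (1 − 2/3)/2 = 1/6; weight (1/4)·(1/6) = 1/24.
If it is in chest 3 (prior 1/4): the guide opened chest 3, so this case is ruled out; weight (1/4)·0 = 0.
If it is in chest 4 (prior 1/4): chest 4 holds the prize so is unavailable; the guide chooses uniformly among the 2 others, probability 1/2; weight (1/4)·(1/2) = 1/8.
The weights sum to 1/4.
So P(the ruby in chest 2 | the guide opened chest 3) = (1/24) / (1/4) = 1/6.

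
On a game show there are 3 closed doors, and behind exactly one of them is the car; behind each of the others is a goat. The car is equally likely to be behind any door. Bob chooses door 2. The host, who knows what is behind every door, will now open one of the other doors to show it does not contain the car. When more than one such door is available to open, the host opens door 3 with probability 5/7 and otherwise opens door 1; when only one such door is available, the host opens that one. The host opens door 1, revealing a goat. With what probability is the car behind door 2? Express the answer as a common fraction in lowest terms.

2/9

Apply Bayes' rule, conditioning on where the car actually is.
If it is behind door 1 (prior 1/3): the host opened door 1, so this case is ruled out; weight (1/3)·0 = 0.
If it is behind door 2 (prior 1/3): door 3 is available but not opened, probability 2/7; weight (1/3)·(2/7) = 2/21.
If it is behind door 3 (prior 1/3): only door 1 is available, probability 1; weight (1/3)·1 = 1/3.
The weights sum to 3/7.
So P(the car behind door 2 | the host opened door 1) = (2/21) / (3/7) = 2/9.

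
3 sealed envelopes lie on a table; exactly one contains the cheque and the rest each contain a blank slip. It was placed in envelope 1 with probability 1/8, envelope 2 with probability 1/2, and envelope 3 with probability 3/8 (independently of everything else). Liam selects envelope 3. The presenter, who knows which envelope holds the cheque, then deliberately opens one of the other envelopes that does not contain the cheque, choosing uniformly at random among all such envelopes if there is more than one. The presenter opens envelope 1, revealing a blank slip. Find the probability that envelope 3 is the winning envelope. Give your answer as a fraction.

Apply Bayes' rule, conditioning on where the cheque actually is.
If it is in envelope 1 (prior 1/8): the presenter opened envelope 1, so this case is ruled out; weight (1/8)·0 = 0.
If it is in envelope 2 (prior 1/2): the presenter has no choice, probability 1; weight (1/2)·1 = 1/2.
If it is in envelope 3 (prior 3/8): the presenter has 2 equally likely choices, so probability 1/2; weight (3/8)·(1/2) = 3/16.
The weights sum to 11/16.
So P(the cheque in envelope 3 | the presenter opened envelope 1) = (3/16) / (11/16) = 3/11.

3/11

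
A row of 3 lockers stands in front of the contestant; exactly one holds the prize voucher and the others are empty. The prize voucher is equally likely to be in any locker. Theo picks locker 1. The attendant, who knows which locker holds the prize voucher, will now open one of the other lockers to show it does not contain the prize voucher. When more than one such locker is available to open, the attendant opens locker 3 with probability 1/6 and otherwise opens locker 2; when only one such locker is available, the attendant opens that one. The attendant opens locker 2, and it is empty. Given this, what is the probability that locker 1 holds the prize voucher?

Condition on the true location of the prize voucher.
If it is in locker 1 (prior 1/3): locker 3 is available but not opened, probability 5/6; weight (1/3)·(5/6) = 5/18.
If it is in locker 2 (prior 1/3): the attendant opened locker 2, so this case is ruled out; weight (1/3)·0 = 0.
If it is in locker 3 (prior 1/3): only locker 2 is available, probability 1; weight (1/3)·1 = 1/3.
The weights sum to 11/18.
So P(the prize voucher in locker 1 | the attendant opened locker 2) = (5/18) / (11/18) = 5/11.

5/11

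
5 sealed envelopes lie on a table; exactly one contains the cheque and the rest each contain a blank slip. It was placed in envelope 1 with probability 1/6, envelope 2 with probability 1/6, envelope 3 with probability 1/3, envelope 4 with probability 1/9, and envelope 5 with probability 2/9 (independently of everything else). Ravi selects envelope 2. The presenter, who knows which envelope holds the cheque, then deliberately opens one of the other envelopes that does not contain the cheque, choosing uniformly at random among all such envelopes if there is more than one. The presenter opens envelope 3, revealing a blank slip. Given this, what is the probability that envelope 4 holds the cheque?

8/45

Consider each possible location of the cheque in turn.
If it is in envelope 1 (prior 1/6): the presenter has 3 equally likely choices, so probability 1/3; weight (1/6)·(1/3) = 1/18.
If it is in envelope 2 (prior 1/6): the presenter has 4 equally likely choices, so probability 1/4; weight (1/6)·(1/4) = 1/24.
If it is in envelope 3 (prior 1/3): the presenter opened envelope 3, so this case is ruled out; weight (1/3)·0 = 0.
If it is in envelope 4 (prior 1/9): the presenter has 3 equally likely choices, so probability 1/3; weight (1/9)·(1/3) = 1/27.
If it is in envelope 5 (prior 2/9): the presenter has 3 equally likely choices, so probability 1/3; weight (2/9)·(1/3) = 2/27.
The weights sum to 5/24.
So P(the cheque in envelope 4 | the presenter opened envelope 3) = (1/27) / (5/24) = 8/45.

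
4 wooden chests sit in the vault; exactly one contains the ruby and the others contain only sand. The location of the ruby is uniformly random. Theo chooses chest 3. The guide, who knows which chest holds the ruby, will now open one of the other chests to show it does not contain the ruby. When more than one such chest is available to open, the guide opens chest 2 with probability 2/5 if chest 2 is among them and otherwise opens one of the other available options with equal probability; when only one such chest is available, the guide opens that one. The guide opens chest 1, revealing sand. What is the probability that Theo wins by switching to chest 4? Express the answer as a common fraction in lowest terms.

3/7

Condition on the true location of the ruby.
If it is in chest 1 (prior 1/4): the guide opened chest 1, so this case is ruled out; weight (1/4)·0 = 0.
If it is in chest 2 (prior 1/4): chest 2 holds the prize so is unavailable; the guide chooses uniformly among the 2 others, probability 1/2; weight (1/4)·(1/2) = 1/8.
If it is in chest 3 (prior 1/4): chest 2 is available but not opened; chest 1 gets probability (1 − 2/5)/2 = 3/10; weight (1/4)·(3/10) = 3/40.
If it is in chest 4 (prior 1/4): chest 2 is available but not opened, probability 3/5; weight (1/4)·(3/5) = 3/20.
The weights sum to 7/20.
So P(the ruby in chest 4 | the guide opened chest 1) = (3/20) / (7/20) = 3/7.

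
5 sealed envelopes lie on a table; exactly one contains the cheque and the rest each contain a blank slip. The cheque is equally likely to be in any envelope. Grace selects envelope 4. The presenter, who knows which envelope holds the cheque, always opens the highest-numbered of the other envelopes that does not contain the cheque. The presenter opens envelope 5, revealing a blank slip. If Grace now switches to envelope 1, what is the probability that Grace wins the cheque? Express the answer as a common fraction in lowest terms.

1/4

Apply Bayes' rule, conditioning on where the cheque actually is.
If it is in any of envelopes 1, 2, 3, and 4 (prior 1/5 each): envelope 5 is the highest-numbered option available, probability 1; weight (1/5)·1 = 1/5 each.
If it is in envelope 5 (prior 1/5): the presenter opened envelope 5, so this case is ruled out; weight (1/5)·0 = 0.
The weights sum to 4/5.
So P(the cheque in envelope 1 | the presenter opened envelope 5) = (1/5) / (4/5) = 1/4.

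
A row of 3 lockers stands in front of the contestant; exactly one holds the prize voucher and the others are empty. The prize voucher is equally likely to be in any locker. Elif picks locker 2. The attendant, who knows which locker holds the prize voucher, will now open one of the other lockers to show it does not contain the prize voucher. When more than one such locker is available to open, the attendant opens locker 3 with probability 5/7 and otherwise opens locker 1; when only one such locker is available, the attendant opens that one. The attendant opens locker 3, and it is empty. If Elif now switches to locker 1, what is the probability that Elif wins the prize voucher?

7/12

Condition on the true location of the prize voucher.
If it is in locker 1 (prior 1/3): only locker 3 is available, probability 1; weight (1/3)·1 = 1/3.
If it is in locker 2 (prior 1/3): locker 3 is available, opened with probability 5/7; weight (1/3)·(5/7) = 5/21.
If it is in locker 3 (prior 1/3): the attendant opened locker 3, so this case is ruled out; weight (1/3)·0 = 0.
The weights sum to 4/7.
So P(the prize voucher in locker 1 | the attendant opened locker 3) = (1/3) / (4/7) = 7/12.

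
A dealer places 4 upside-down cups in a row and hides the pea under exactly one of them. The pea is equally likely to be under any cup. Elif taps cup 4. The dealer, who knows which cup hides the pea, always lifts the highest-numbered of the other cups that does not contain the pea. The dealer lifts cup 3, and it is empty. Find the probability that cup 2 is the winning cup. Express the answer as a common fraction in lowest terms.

Consider each possible location of the pea in turn.
If it is under any of cups 1, 2, and 4 (prior 1/4 each): cup 3 is the highest-numbered option available, probability 1; weight (1/4)·1 = 1/4 each.
If it is under cup 3 (prior 1/4): the dealer opened cup 3, so this case is ruled out; weight (1/4)·0 = 0.
The weights sum to 3/4.
So P(the pea under cup 2 | the dealer opened cup 3) = (1/4) / (3/4) = 1/3.

1/3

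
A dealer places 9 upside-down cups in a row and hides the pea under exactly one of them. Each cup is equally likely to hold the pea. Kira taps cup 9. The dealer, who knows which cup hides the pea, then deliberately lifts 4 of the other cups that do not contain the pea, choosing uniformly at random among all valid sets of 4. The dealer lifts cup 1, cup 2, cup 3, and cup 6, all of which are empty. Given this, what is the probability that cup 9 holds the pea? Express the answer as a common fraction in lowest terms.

Apply Bayes' rule, conditioning on where the pea actually is.
If it is under any of cups 1, 2, 3, and 6 (prior 1/9 each): that cup was opened and seen not to hold the prize — ruled out; weight (1/9)·0 = 0 each.
If it is under any of cups 4, 5, 7, and 8 (prior 1/9 each): the dealer has 35 equally likely choices, so probability 1/35; weight (1/9)·(1/35) = 1/315 each.
If it is under cup 9 (prior 1/9): the dealer has 70 equally likely choices, so probability 1/70; weight (1/9)·(1/70) = 1/630.
The weights sum to 1/70.
So P(the pea under cup 9 | the dealer opened cup 1, cup 2, cup 3, and cup 6) = (1/630) / (1/70) = 1/9.

1/9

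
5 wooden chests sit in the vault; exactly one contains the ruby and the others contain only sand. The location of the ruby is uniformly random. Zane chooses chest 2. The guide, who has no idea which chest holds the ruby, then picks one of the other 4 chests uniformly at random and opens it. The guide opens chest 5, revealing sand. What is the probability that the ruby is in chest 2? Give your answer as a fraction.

1/4

Consider each possible location of the ruby in turn.
If it is in any of chests 1, 2, 3, and 4 (prior 1/5 each): the guide picks chest 5 with probability 1/4 regardless, and it is not the prize; weight (1/5)·(1/4) = 1/20 each.
If it is in chest 5 (prior 1/5): the guide opened chest 5, so this case is ruled out; weight (1/5)·0 = 0.
The weights sum to 1/5.
So P(the ruby in chest 2 | the guide opened chest 5) = (1/20) / (1/5) = 1/4.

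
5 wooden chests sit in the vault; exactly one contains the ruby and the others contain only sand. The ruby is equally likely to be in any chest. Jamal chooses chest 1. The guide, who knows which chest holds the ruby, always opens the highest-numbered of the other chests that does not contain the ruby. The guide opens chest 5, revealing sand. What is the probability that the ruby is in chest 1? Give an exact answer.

1/4

Consider each possible location of the ruby in turn.
If it is in any of chests 1, 2, 3, and 4 (prior 1/5 each): chest 5 is the highest-numbered option available, probability 1; weight (1/5)·1 = 1/5 each.
If it is in chest 5 (prior 1/5): the guide opened chest 5, so this case is ruled out; weight (1/5)·0 = 0.
The weights sum to 4/5.
So P(the ruby in chest 1 | the guide opened chest 5) = (1/5) / (4/5) = 1/4.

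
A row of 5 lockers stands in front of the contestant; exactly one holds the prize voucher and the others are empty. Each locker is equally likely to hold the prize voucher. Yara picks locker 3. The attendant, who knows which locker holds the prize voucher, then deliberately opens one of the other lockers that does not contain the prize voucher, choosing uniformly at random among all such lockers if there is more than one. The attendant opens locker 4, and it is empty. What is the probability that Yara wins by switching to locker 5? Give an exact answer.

4/15

Consider each possible location of the prize voucher in turn.
If it is in any of lockers 1, 2, and 5 (prior 1/5 each): the attendant has 3 equally likely choices, so probability 1/3; weight (1/5)·(1/3) = 1/15 each.
If it is in locker 3 (prior 1/5): the attendant has 4 equally likely choices, so probability 1/4; weight (1/5)·(1/4) = 1/20.
If it is in locker 4 (prior 1/5): the attendant opened locker 4, so this case is ruled out; weight (1/5)·0 = 0.
The weights sum to 1/4.
So P(the prize voucher in locker 5 | the attendant opened locker 4) = (1/15) / (1/4) = 4/15.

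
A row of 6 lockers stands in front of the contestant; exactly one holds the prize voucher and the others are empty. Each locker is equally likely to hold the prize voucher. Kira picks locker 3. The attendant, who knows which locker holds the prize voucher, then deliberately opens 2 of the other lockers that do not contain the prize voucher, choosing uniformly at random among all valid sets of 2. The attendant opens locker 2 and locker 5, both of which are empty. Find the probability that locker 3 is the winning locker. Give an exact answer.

Apply Bayes' rule, conditioning on where the prize voucher actually is.
If it is in any of lockers 1, 4, and 6 (prior 1/6 each): the attendant has 6 equally likely choices, so probability 1/6; weight (1/6)·(1/6) = 1/36 each.
If it is in either of lockers 2 and 5 (prior 1/6 each): that locker was opened and seen not to hold the prize — ruled out; weight (1/6)·0 = 0 each.
If it is in locker 3 (prior 1/6): the attendant has 10 equally likely choices, so probability 1/10; weight (1/6)·(1/10) = 1/60.
The weights sum to 1/10.
So P(the prize voucher in locker 3 | the attendant opened locker 2 and locker 5) = (1/60) / (1/10) = 1/6.

1/6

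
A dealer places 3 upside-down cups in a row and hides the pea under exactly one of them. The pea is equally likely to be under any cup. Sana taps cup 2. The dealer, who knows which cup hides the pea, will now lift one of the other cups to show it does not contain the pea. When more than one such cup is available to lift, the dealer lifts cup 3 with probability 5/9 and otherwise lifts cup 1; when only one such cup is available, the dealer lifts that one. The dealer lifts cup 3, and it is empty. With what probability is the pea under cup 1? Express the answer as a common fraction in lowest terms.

9/14

Consider each possible location of the pea in turn.
If it is under cup 1 (prior 1/3): only cup 3 is available, probability 1; weight (1/3)·1 = 1/3.
If it is under cup 2 (prior 1/3): cup 3 is available, opened with probability 5/9; weight (1/3)·(5/9) = 5/27.
If it is under cup 3 (prior 1/3): the dealer opened cup 3, so this case is ruled out; weight (1/3)·0 = 0.
The weights sum to 14/27.
So P(the pea under cup 1 | the dealer opened cup 3) = (1/3) / (14/27) = 9/14.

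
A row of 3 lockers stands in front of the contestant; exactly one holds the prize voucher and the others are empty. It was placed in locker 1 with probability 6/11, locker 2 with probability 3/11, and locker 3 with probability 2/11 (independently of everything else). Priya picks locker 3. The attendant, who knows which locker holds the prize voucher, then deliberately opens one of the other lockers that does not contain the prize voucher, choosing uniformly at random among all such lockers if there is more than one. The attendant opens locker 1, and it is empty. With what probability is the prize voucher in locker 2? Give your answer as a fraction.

3/4

Consider each possible location of the prize voucher in turn.
If it is in locker 1 (prior 6/11): the attendant opened locker 1, so this case is ruled out; weight (6/11)·0 = 0.
If it is in locker 2 (prior 3/11): the attendant has no choice, probability 1; weight (3/11)·1 = 3/11.
If it is in locker 3 (prior 2/11): the attendant has 2 equally likely choices, so probability 1/2; weight (2/11)·(1/2) = 1/11.
The weights sum to 4/11.
So P(the prize voucher in locker 2 | the attendant opened locker 1) = (3/11) / (4/11) = 3/4.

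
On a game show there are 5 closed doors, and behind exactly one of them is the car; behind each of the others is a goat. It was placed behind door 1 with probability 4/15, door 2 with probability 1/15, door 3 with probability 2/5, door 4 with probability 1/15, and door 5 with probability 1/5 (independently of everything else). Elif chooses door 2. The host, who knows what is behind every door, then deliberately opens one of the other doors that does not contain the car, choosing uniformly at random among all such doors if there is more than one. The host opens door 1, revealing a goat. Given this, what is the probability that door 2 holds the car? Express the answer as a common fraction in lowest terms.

Consider each possible location of the car in turn.
If it is behind door 1 (prior 4/15): the host opened door 1, so this case is ruled out; weight (4/15)·0 = 0.
If it is behind door 2 (prior 1/15): the host has 4 equally likely choices, so probability 1/4; weight (1/15)·(1/4) = 1/60.
If it is behind door 3 (prior 2/5): the host has 3 equally likely choices, so probability 1/3; weight (2/5)·(1/3) = 2/15.
If it is behind door 4 (prior 1/15): the host has 3 equally likely choices, so probability 1/3; weight (1/15)·(1/3) = 1/45.
If it is behind door 5 (prior 1/5): the host has 3 equally likely choices, so probability 1/3; weight (1/5)·(1/3) = 1/15.
The weights sum to 43/180.
So P(the car behind door 2 | the host opened door 1) = (1/60) / (43/180) = 3/43.

3/43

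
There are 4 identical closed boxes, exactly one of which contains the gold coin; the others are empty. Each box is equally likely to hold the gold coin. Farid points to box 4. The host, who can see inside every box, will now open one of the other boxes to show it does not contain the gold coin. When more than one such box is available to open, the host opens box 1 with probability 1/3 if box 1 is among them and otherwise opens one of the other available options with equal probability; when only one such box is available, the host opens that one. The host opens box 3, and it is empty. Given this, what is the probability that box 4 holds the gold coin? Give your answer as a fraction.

Consider each possible location of the gold coin in turn.
If it is in box 1 (prior 1/4): box 1 holds the prize so is unavailable; the host chooses uniformly among the 2 others, probability 1/2; weight (1/4)·(1/2) = 1/8.
If it is in box 2 (prior 1/4): box 1 is available but not opened, probability 2/3; weight (1/4)·(2/3) = 1/6.
If it is in box 3 (prior 1/4): the host opened box 3, so this case is ruled out; weight (1/4)·0 = 0.
If it is in box 4 (prior 1/4): box 1 is available but not opened; box 3 gets probability (1 − 1/3)/2 = 1/3; weight (1/4)·(1/3) = 1/12.
The weights sum to 3/8.
So P(the gold coin in box 4 | the host opened box 3) = (1/12) / (3/8) = 2/9.

2/9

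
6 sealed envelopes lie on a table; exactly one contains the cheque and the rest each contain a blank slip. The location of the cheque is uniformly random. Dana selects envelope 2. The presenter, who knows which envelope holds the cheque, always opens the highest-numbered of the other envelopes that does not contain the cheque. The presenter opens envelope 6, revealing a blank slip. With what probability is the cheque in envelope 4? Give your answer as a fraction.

1/5

Apply Bayes' rule, conditioning on where the cheque actually is.
If it is in any of envelopes 1, 2, 3, 4, and 5 (prior 1/6 each): envelope 6 is the highest-numbered option available, probability 1; weight (1/6)·1 = 1/6 each.
If it is in envelope 6 (prior 1/6): the presenter opened envelope 6, so this case is ruled out; weight (1/6)·0 = 0.
The weights sum to 5/6.
So P(the cheque in envelope 4 | the presenter opened envelope 6) = (1/6) / (5/6) = 1/5.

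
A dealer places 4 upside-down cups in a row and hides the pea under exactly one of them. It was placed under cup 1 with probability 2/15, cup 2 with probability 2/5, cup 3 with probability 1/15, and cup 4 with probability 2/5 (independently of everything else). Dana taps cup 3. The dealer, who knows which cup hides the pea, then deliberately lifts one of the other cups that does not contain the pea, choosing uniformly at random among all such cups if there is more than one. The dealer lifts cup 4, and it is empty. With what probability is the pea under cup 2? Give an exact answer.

Consider each possible location of the pea in turn.
If it is under cup 1 (prior 2/15): the dealer has 2 equally likely choices, so probability 1/2; weight (2/15)·(1/2) = 1/15.
If it is under cup 2 (prior 2/5): the dealer has 2 equally likely choices, so probability 1/2; weight (2/5)·(1/2) = 1/5.
If it is under cup 3 (prior 1/15): the dealer has 3 equally likely choices, so probability 1/3; weight (1/15)·(1/3) = 1/45.
If it is under cup 4 (prior 2/5): the dealer opened cup 4, so this case is ruled out; weight (2/5)·0 = 0.
The weights sum to 13/45.
So P(the pea under cup 2 | the dealer opened cup 4) = (1/5) / (13/45) = 9/13.

9/13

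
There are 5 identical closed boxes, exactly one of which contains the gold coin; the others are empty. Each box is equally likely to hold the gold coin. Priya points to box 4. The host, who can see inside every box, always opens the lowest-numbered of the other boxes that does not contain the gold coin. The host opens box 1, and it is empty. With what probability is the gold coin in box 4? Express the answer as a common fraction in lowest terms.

1/4

Condition on the true location of the gold coin.
If it is in box 1 (prior 1/5): the host opened box 1, so this case is ruled out; weight (1/5)·0 = 0.
If it is in any of boxes 2, 3, 4, and 5 (prior 1/5 each): box 1 is the lowest-numbered option available, probability 1; weight (1/5)·1 = 1/5 each.
The weights sum to 4/5.
So P(the gold coin in box 4 | the host opened box 1) = (1/5) / (4/5) = 1/4.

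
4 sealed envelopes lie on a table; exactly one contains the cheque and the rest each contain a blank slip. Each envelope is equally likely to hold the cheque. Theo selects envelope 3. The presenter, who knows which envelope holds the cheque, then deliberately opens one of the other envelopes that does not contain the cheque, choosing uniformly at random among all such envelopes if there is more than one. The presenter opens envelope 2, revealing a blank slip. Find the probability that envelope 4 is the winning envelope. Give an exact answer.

Consider each possible location of the cheque in turn.
If it is in either of envelopes 1 and 4 (prior 1/4 each): the presenter has 2 equally likely choices, so probability 1/2; weight (1/4)·(1/2) = 1/8 each.
If it is in envelope 2 (prior 1/4): the presenter opened envelope 2, so this case is ruled out; weight (1/4)·0 = 0.
If it is in envelope 3 (prior 1/4): the presenter has 3 equally likely choices, so probability 1/3; weight (1/4)·(1/3) = 1/12.
The weights sum to 1/3.
So P(the cheque in envelope 4 | the presenter opened envelope 2) = (1/8) / (1/3) = 3/8.

3/8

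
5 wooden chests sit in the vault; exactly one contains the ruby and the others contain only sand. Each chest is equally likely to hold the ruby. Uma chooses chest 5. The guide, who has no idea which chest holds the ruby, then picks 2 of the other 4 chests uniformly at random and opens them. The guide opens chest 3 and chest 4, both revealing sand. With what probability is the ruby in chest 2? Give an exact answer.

Because the guide chose which chests to open without knowing where the ruby is, the choice is independent of the prize location. Learning that none of the 2 opened chests holds the ruby simply rules out those 2 locations and leaves the remaining 3 chests still equally likely by symmetry.
So P(the ruby in chest 2) = 1/3.

1/3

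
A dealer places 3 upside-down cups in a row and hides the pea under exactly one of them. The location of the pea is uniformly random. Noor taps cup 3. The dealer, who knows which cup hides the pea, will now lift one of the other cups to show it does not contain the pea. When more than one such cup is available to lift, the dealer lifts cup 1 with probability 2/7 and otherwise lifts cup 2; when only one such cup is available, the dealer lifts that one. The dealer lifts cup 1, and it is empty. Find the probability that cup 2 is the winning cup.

7/9

Condition on the true location of the pea.
If it is under cup 1 (prior 1/3): the dealer opened cup 1, so this case is ruled out; weight (1/3)·0 = 0.
If it is under cup 2 (prior 1/3): only cup 1 is available, probability 1; weight (1/3)·1 = 1/3.
If it is under cup 3 (prior 1/3): cup 1 is available, opened with probability 2/7; weight (1/3)·(2/7) = 2/21.
The weights sum to 3/7.
So P(the pea under cup 2 | the dealer opened cup 1) = (1/3) / (3/7) = 7/9.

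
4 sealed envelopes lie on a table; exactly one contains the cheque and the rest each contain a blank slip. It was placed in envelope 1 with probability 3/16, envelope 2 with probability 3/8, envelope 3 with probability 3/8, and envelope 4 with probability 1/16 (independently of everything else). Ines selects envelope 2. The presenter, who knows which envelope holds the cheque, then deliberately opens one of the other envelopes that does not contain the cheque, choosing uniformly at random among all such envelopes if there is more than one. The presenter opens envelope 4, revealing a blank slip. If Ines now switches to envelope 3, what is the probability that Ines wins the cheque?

6/13

Apply Bayes' rule, conditioning on where the cheque actually is.
If it is in envelope 1 (prior 3/16): the presenter has 2 equally likely choices, so probability 1/2; weight (3/16)·(1/2) = 3/32.
If it is in envelope 2 (prior 3/8): the presenter has 3 equally likely choices, so probability 1/3; weight (3/8)·(1/3) = 1/8.
If it is in envelope 3 (prior 3/8): the presenter has 2 equally likely choices, so probability 1/2; weight (3/8)·(1/2) = 3/16.
If it is in envelope 4 (prior 1/16): the presenter opened envelope 4, so this case is ruled out; weight (1/16)·0 = 0.
The weights sum to 13/32.
So P(the cheque in envelope 3 | the presenter opened envelope 4) = (3/16) / (13/32) = 6/13.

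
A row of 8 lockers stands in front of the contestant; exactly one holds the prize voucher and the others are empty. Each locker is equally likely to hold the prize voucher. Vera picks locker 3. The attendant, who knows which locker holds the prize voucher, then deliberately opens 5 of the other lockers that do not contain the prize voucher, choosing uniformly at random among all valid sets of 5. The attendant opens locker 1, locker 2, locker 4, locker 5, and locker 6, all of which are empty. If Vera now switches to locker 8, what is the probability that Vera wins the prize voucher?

Apply Bayes' rule, conditioning on where the prize voucher actually is.
If it is in any of lockers 1, 2, 4, 5, and 6 (prior 1/8 each): that locker was opened and seen not to hold the prize — ruled out; weight (1/8)·0 = 0 each.
If it is in locker 3 (prior 1/8): the attendant has 21 equally likely choices, so probability 1/21; weight (1/8)·(1/21) = 1/168.
If it is in either of lockers 7 and 8 (prior 1/8 each): the attendant has 6 equally likely choices, so probability 1/6; weight (1/8)·(1/6) = 1/48 each.
The weights sum to 1/21.
So P(the prize voucher in locker 8 | the attendant opened locker 1, locker 2, locker 4, locker 5, and locker 6) = (1/48) / (1/21) = 7/16.

7/16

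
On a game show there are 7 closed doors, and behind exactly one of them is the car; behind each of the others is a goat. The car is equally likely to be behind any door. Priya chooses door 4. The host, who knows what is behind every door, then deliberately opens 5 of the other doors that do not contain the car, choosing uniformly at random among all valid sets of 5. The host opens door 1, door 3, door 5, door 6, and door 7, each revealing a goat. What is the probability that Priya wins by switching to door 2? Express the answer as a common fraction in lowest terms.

Consider each possible location of the car in turn.
If it is behind any of doors 1, 3, 5, 6, and 7 (prior 1/7 each): that door was opened and seen not to hold the prize — ruled out; weight (1/7)·0 = 0 each.
If it is behind door 2 (prior 1/7): the host has no choice, probability 1; weight (1/7)·1 = 1/7.
If it is behind door 4 (prior 1/7): the host has 6 equally likely choices, so probability 1/6; weight (1/7)·(1/6) = 1/42.
The weights sum to 1/6.
So P(the car behind door 2 | the host opened door 1, door 3, door 5, door 6, and door 7) = (1/7) / (1/6) = 6/7.

6/7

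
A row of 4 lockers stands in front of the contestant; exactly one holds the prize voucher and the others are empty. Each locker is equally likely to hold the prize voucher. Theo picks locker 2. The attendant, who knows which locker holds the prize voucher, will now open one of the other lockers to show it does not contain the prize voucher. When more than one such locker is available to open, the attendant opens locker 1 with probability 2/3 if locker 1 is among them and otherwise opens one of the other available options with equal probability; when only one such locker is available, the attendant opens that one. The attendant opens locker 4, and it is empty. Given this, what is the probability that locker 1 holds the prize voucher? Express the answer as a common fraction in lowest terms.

Condition on the true location of the prize voucher.
If it is in locker 1 (prior 1/4): locker 1 holds the prize so is unavailable; the attendant chooses uniformly among the 2 others, probability 1/2; weight (1/4)·(1/2) = 1/8.
If it is in locker 2 (prior 1/4): locker 1 is available but not opened; locker 4 gets probability (1 − 2/3)/2 = 1/6; weight (1/4)·(1/6) = 1/24.
If it is in locker 3 (prior 1/4): locker 1 is available but not opened, probability 1/3; weight (1/4)·(1/3) = 1/12.
If it is in locker 4 (prior 1/4): the attendant opened locker 4, so this case is ruled out; weight (1/4)·0 = 0.
The weights sum to 1/4.
So P(the prize voucher in locker 1 | the attendant opened locker 4) = (1/8) / (1/4) = 1/2.

1/2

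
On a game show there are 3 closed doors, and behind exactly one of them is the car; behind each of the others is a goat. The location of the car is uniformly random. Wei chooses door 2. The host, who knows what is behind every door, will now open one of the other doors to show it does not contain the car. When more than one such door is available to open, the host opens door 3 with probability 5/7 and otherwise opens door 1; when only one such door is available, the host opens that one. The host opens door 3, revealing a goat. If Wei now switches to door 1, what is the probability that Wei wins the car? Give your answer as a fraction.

7/12

Consider each possible location of the car in turn.
If it is behind door 1 (prior 1/3): only door 3 is available, probability 1; weight (1/3)·1 = 1/3.
If it is behind door 2 (prior 1/3): door 3 is available, opened with probability 5/7; weight (1/3)·(5/7) = 5/21.
If it is behind door 3 (prior 1/3): the host opened door 3, so this case is ruled out; weight (1/3)·0 = 0.
The weights sum to 4/7.
So P(the car behind door 1 | the host opened door 3) = (1/3) / (4/7) = 7/12.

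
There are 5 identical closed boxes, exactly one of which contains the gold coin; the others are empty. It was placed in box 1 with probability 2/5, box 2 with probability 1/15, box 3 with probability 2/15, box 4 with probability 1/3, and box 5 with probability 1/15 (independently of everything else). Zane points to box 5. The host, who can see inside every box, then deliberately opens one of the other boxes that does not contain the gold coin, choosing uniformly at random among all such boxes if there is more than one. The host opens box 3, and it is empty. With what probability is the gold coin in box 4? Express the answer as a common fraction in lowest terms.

Condition on the true location of the gold coin.
If it is in box 1 (prior 2/5): the host has 3 equally likely choices, so probability 1/3; weight (2/5)·(1/3) = 2/15.
If it is in box 2 (prior 1/15): the host has 3 equally likely choices, so probability 1/3; weight (1/15)·(1/3) = 1/45.
If it is in box 3 (prior 2/15): the host opened box 3, so this case is ruled out; weight (2/15)·0 = 0.
If it is in box 4 (prior 1/3): the host has 3 equally likely choices, so probability 1/3; weight (1/3)·(1/3) = 1/9.
If it is in box 5 (prior 1/15): the host has 4 equally likely choices, so probability 1/4; weight (1/15)·(1/4) = 1/60.
The weights sum to 17/60.
So P(the gold coin in box 4 | the host opened box 3) = (1/9) / (17/60) = 20/51.

20/51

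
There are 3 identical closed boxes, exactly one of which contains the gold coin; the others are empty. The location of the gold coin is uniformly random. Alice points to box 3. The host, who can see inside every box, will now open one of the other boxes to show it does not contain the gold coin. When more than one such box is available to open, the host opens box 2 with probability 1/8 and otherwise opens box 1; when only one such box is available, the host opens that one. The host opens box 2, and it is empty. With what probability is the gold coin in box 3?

Consider each possible location of the gold coin in turn.
If it is in box 1 (prior 1/3): only box 2 is available, probability 1; weight (1/3)·1 = 1/3.
If it is in box 2 (prior 1/3): the host opened box 2, so this case is ruled out; weight (1/3)·0 = 0.
If it is in box 3 (prior 1/3): box 2 is available, opened with probability 1/8; weight (1/3)·(1/8) = 1/24.
The weights sum to 3/8.
So P(the gold coin in box 3 | the host opened box 2) = (1/24) / (3/8) = 1/9.

1/9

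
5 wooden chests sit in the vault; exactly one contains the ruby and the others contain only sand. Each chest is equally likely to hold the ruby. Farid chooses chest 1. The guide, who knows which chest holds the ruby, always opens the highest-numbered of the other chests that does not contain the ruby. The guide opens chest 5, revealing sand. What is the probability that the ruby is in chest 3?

Consider each possible location of the ruby in turn.
If it is in any of chests 1, 2, 3, and 4 (prior 1/5 each): chest 5 is the highest-numbered option available, probability 1; weight (1/5)·1 = 1/5 each.
If it is in chest 5 (prior 1/5): the guide opened chest 5, so this case is ruled out; weight (1/5)·0 = 0.
The weights sum to 4/5.
So P(the ruby in chest 3 | the guide opened chest 5) = (1/5) / (4/5) = 1/4.

1/4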